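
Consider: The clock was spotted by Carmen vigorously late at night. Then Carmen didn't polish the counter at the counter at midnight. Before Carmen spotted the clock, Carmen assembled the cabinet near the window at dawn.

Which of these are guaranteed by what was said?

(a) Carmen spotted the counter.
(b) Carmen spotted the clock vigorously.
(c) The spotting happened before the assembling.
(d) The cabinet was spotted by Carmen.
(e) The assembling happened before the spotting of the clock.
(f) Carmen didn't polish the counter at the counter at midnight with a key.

(b), (e), (f)

(a) Not entailed — Carmen spotted the clock, not the counter; the counter belongs to the polishing event.
(b) Entailed — dropping 'late at night' leaves a sub-description the original still satisfies.
(c) Not entailed — the narrative places the assembling before the spotting, not after.
(d) Not entailed — Carmen spotted the clock, not the cabinet; the cabinet belongs to the assembling event.
(e) Entailed — the narrative places the assembling before the spotting.
(f) Entailed — under negation, adding a further restriction is entailed: if no such polishing event occurred, none occurred with a key either.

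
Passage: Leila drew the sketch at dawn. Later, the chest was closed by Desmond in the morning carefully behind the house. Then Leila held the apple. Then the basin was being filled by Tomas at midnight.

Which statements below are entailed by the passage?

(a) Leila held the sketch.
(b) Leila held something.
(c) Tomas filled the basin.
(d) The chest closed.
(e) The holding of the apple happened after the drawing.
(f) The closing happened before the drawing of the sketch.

(b), (d), (e)

(a) Not entailed — Leila held the apple, not the sketch; the sketch belongs to the drawing event.
(b) Entailed — generalizing the patient leaves a sub-description the original still satisfies.
(c) Not entailed — 'was filling' is progressive on an accomplishment; it does not entail the completed 'filled'.
(d) Entailed — 'Desmond closed the chest' is causative; it entails the inchoative 'the chest closed'.
(e) Entailed — the narrative places the drawing before the holding.
(f) Not entailed — the narrative places the drawing before the closing, not after.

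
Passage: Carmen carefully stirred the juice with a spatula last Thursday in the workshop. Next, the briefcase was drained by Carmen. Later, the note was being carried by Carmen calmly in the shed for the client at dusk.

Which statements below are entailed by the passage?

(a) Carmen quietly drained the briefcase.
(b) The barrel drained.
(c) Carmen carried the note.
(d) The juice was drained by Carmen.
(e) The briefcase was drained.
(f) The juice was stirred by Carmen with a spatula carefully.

(a) Not entailed — 'quietly' adds information not in the original event.
(b) Not entailed — the briefcase is what drained, not the barrel.
(c) Entailed — 'carry' is an activity; 'was carrying' entails that some carrying happened, so 'carried' holds.
(d) Not entailed — Carmen drained the briefcase, not the juice; the juice belongs to the stirring event.
(e) Entailed — the original entails any weakening of itself; this just generalizes the agent.
(f) Entailed — the original entails any weakening of itself; this just drops 'in the workshop', 'last Thursday'.

(c), (e), (f)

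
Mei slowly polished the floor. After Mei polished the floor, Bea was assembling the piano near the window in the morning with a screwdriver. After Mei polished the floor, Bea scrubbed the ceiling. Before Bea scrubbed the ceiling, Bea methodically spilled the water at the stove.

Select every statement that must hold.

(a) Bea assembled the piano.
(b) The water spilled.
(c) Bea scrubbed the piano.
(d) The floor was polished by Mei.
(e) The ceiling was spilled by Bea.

(b), (d)

(a) Not entailed — 'was assembling' is progressive on an accomplishment; it does not entail the completed 'assembled'.
(b) Entailed — 'Bea spilled the water' is causative; it entails the inchoative 'the water spilled'.
(c) Not entailed — Bea scrubbed the ceiling, not the piano; the piano belongs to the assembling event.
(d) Entailed — this follows by dropping conjuncts from the polishing event's description.
(e) Not entailed — Bea spilled the water, not the ceiling; the ceiling belongs to the scrubbing event.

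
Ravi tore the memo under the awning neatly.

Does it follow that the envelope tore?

no

Nothing is said about any envelope; only the memo is affected.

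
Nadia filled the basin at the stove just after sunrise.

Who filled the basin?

'Nadia' marks the agent of the filling event.

Nadia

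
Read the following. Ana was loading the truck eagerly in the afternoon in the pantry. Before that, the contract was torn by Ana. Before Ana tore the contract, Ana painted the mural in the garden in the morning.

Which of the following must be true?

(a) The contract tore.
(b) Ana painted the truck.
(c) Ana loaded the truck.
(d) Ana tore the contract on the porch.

(a) Entailed — 'Ana tore the contract' is causative; it entails the inchoative 'the contract tore'.
(b) Not entailed — Ana painted the mural, not the truck; the truck belongs to the loading event.
(c) Not entailed — 'was loading' is progressive on an accomplishment; it does not entail the completed 'loaded'.
(d) Not entailed — 'on the porch' adds information not in the original event.

(a)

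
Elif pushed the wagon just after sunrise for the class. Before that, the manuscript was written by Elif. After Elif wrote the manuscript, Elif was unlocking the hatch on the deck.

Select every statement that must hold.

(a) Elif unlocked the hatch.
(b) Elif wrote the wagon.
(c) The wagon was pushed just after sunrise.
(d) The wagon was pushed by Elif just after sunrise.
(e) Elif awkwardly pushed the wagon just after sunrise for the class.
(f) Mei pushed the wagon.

(c), (d)

(a) Not entailed — 'was unlocking' is progressive on an accomplishment; it does not entail the completed 'unlocked'.
(b) Not entailed — Elif wrote the manuscript, not the wagon; the wagon belongs to the pushing event.
(c) Entailed — the original entails any weakening of itself; this just drops 'for the class' and generalizes the agent.
(d) Entailed — every conjunct here is already in the original pushing event.
(e) Not entailed — 'awkwardly' adds information not in the original event.
(f) Not entailed — the passage has Elif pushing the wagon, not Mei.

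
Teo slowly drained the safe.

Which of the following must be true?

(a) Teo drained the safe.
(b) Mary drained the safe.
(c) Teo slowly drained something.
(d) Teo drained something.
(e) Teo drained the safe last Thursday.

(a), (c), (d)

(a) Entailed — every conjunct here is already in the original draining event.
(b) Not entailed — the passage has Teo draining the safe, not Mary.
(c) Entailed — generalizing the patient leaves a sub-description the original still satisfies.
(d) Entailed — every conjunct here is already in the original draining event.
(e) Not entailed — 'last Thursday' adds information not in the original event.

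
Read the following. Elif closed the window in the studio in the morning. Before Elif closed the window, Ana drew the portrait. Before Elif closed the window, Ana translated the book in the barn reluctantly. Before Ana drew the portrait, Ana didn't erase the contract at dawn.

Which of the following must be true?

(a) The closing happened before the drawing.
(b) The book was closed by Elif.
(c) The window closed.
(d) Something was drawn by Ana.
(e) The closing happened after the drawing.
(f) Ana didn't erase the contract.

(a) Not entailed — the narrative places the drawing before the closing, not after.
(b) Not entailed — Elif closed the window, not the book; the book belongs to the translating event.
(c) Entailed — 'Elif closed the window' is causative; it entails the inchoative 'the window closed'.
(d) Entailed — every conjunct here is already in the original drawing event.
(e) Entailed — the narrative places the drawing before the closing.
(f) Not entailed — dropping 'at dawn' under negation is not valid — the original leaves open that Ana erased the contract some other way.

(c), (d), (e)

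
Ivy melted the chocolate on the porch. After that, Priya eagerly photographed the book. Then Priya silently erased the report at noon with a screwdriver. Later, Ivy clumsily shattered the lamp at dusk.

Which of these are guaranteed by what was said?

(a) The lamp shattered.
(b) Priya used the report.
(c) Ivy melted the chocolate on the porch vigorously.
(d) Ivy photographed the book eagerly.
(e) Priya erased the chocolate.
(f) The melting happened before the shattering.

(a), (f)

(a) Entailed — 'Ivy shattered the lamp' is causative; it entails the inchoative 'the lamp shattered'.
(b) Not entailed — the report is the patient, not an instrument — Priya used a screwdriver.
(c) Not entailed — 'vigorously' adds information not in the original event.
(d) Not entailed — the passage has Priya photographing the book, not Ivy.
(e) Not entailed — Priya erased the report, not the chocolate; the chocolate belongs to the melting event.
(f) Entailed — the narrative places the melting before the shattering.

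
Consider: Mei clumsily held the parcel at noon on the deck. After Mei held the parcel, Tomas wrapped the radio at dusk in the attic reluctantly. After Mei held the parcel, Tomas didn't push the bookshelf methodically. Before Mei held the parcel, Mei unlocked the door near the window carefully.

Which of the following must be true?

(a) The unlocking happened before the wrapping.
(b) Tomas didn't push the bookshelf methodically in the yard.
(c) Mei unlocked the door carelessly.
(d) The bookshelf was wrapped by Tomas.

(a), (b)

(a) Entailed — the narrative places the unlocking before the wrapping.
(b) Entailed — under negation, adding a further restriction is entailed: if no such pushing event occurred, none occurred in the yard either.
(c) Not entailed — 'carelessly' adds a manner not in (and inconsistent with) the original.
(d) Not entailed — Tomas wrapped the radio, not the bookshelf; the bookshelf belongs to the pushing event.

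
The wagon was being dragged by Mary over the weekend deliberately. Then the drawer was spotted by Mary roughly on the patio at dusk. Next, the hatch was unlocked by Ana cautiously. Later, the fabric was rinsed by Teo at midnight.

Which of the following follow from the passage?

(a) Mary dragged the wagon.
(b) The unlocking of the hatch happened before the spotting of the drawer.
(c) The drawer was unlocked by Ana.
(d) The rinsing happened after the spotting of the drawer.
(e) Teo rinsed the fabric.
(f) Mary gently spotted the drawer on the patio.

(a) Entailed — 'drag' is an activity; 'was dragging' entails that some dragging happened, so 'dragged' holds.
(b) Not entailed — the narrative places the spotting before the unlocking, not after.
(c) Not entailed — Ana unlocked the hatch, not the drawer; the drawer belongs to the spotting event.
(d) Entailed — the narrative places the spotting before the rinsing.
(e) Entailed — this follows by dropping conjuncts from the rinsing event's description.
(f) Not entailed — 'gently' adds a manner not in (and inconsistent with) the original.

(a), (d), (e)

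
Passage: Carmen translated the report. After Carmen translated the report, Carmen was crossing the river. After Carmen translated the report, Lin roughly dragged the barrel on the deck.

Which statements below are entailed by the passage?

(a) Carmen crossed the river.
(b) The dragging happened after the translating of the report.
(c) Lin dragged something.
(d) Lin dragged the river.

(b), (c)

(a) Not entailed — 'was crossing' is progressive on an accomplishment; it does not entail the completed 'crossed'.
(b) Entailed — the narrative places the translating before the dragging.
(c) Entailed — every conjunct here is already in the original dragging event.
(d) Not entailed — Lin dragged the barrel, not the river; the river belongs to the crossing event.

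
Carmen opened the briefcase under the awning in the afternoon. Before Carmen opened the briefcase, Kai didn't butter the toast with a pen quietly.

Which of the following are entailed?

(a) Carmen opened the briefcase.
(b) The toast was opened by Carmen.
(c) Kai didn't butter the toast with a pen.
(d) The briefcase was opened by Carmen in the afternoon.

(a), (d)

(a) Entailed — the original entails any weakening of itself; this just drops 'under the awning', 'in the afternoon'.
(b) Not entailed — Carmen opened the briefcase, not the toast; the toast belongs to the buttering event.
(c) Not entailed — dropping 'quietly' under negation is not valid — the original leaves open that Kai buttered the toast some other way.
(d) Entailed — dropping 'under the awning' leaves a sub-description the original still satisfies.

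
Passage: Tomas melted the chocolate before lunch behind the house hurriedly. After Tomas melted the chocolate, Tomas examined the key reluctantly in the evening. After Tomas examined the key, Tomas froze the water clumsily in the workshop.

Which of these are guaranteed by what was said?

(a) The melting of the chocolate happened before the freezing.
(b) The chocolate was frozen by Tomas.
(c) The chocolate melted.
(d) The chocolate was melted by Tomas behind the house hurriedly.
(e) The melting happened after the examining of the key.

(a) Entailed — the narrative places the melting before the freezing.
(b) Not entailed — Tomas froze the water, not the chocolate; the chocolate belongs to the melting event.
(c) Entailed — 'Tomas melted the chocolate' is causative; it entails the inchoative 'the chocolate melted'.
(d) Entailed — this follows by dropping conjuncts from the melting event's description.
(e) Not entailed — the narrative places the melting before the examining, not after.

(a), (c), (d)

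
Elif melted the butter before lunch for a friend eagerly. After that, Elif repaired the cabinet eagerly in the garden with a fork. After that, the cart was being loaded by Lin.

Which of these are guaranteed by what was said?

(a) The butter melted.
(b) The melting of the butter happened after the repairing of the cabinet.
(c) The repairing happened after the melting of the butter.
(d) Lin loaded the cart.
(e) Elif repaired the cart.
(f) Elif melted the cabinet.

(a), (c)

(a) Entailed — 'Elif melted the butter' is causative; it entails the inchoative 'the butter melted'.
(b) Not entailed — the narrative places the melting before the repairing, not after.
(c) Entailed — the narrative places the melting before the repairing.
(d) Not entailed — 'was loading' is progressive on an accomplishment; it does not entail the completed 'loaded'.
(e) Not entailed — Elif repaired the cabinet, not the cart; the cart belongs to the loading event.
(f) Not entailed — Elif melted the butter, not the cabinet; the cabinet belongs to the repairing event.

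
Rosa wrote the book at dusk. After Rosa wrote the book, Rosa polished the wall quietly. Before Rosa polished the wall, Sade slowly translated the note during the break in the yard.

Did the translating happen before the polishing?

The narrative orders the translating before the polishing.

yes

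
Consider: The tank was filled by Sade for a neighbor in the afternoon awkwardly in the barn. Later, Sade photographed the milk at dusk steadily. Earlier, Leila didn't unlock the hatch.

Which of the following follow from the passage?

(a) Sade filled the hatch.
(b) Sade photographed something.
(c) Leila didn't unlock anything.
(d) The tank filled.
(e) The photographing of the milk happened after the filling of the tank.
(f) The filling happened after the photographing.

(a) Not entailed — Sade filled the tank, not the hatch; the hatch belongs to the unlocking event.
(b) Entailed — this follows by dropping conjuncts from the photographing event's description.
(c) Not entailed — the original only denies this specific event; Leila may have unlocked something else.
(d) Entailed — 'Sade filled the tank' is causative; it entails the inchoative 'the tank filled'.
(e) Entailed — the narrative places the filling before the photographing.
(f) Not entailed — the narrative places the filling before the photographing, not after.

(b), (d), (e)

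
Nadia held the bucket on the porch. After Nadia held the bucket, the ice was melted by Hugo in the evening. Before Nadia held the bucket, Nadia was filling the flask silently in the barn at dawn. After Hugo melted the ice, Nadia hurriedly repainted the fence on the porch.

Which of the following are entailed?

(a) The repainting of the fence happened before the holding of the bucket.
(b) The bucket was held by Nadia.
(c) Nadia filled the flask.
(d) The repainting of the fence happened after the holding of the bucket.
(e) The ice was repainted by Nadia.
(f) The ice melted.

(b), (d), (f)

(a) Not entailed — the narrative places the holding before the repainting, not after.
(b) Entailed — this follows by dropping conjuncts from the holding event's description.
(c) Not entailed — 'was filling' is progressive on an accomplishment; it does not entail the completed 'filled'.
(d) Entailed — the narrative places the holding before the repainting.
(e) Not entailed — Nadia repainted the fence, not the ice; the ice belongs to the melting event.
(f) Entailed — 'Hugo melted the ice' is causative; it entails the inchoative 'the ice melted'.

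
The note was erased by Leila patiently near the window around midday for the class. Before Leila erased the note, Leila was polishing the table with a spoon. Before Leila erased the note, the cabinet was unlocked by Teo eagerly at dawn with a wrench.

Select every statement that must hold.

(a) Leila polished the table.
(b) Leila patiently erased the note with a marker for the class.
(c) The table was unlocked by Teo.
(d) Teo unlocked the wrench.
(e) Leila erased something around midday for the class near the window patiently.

(a) Entailed — 'polish' is an activity; 'was polishing' entails that some polishing happened, so 'polished' holds.
(b) Not entailed — 'with a marker' adds information not in the original event.
(c) Not entailed — Teo unlocked the cabinet, not the table; the table belongs to the polishing event.
(d) Not entailed — the wrench is the instrument, not what was unlocked.
(e) Entailed — generalizing the patient leaves a sub-description the original still satisfies.

(a), (e)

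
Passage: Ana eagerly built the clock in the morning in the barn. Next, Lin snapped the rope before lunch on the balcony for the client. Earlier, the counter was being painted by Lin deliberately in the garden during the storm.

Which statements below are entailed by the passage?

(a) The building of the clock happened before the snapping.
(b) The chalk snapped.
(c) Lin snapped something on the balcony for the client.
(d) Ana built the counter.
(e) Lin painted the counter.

(a), (c)

(a) Entailed — the narrative places the building before the snapping.
(b) Not entailed — the rope is what snapped, not the chalk.
(c) Entailed — the original entails any weakening of itself; this just drops 'before lunch' and generalizes the patient.
(d) Not entailed — Ana built the clock, not the counter; the counter belongs to the painting event.
(e) Not entailed — 'was painting' is progressive on an accomplishment; it does not entail the completed 'painted'.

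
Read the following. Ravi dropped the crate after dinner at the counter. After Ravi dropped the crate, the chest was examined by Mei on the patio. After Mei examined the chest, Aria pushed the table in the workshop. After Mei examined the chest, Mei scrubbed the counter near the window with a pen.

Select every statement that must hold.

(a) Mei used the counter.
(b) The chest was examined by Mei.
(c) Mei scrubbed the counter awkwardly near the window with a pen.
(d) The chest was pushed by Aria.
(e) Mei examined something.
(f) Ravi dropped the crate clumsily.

(a) Not entailed — the counter is the patient, not an instrument — Mei used a pen.
(b) Entailed — dropping 'on the patio' leaves a sub-description the original still satisfies.
(c) Not entailed — 'awkwardly' adds information not in the original event.
(d) Not entailed — Aria pushed the table, not the chest; the chest belongs to the examining event.
(e) Entailed — the original entails any weakening of itself; this just drops 'on the patio' and generalizes the patient.
(f) Not entailed — 'clumsily' adds information not in the original event.

(b), (e)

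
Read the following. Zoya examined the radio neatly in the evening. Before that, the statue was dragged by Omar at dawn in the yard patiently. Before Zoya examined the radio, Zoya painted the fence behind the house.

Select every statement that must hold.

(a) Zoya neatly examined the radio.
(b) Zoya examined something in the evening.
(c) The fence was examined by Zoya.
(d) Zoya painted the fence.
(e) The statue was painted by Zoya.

(a), (b), (d)

(a) Entailed — this follows by dropping conjuncts from the examining event's description.
(b) Entailed — dropping 'neatly' and generalizing the patient leaves a sub-description the original still satisfies.
(c) Not entailed — Zoya examined the radio, not the fence; the fence belongs to the painting event.
(d) Entailed — dropping 'behind the house' leaves a sub-description the original still satisfies.
(e) Not entailed — Zoya painted the fence, not the statue; the statue belongs to the dragging event.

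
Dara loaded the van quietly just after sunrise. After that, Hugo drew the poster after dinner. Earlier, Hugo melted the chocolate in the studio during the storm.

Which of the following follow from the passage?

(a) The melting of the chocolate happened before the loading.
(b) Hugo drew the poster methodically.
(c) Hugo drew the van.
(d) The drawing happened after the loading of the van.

(d)

(a) Not entailed — the narrative doesn't order the melting relative to the loading.
(b) Not entailed — 'methodically' adds information not in the original event.
(c) Not entailed — Hugo drew the poster, not the van; the van belongs to the loading event.
(d) Entailed — the narrative places the loading before the drawing.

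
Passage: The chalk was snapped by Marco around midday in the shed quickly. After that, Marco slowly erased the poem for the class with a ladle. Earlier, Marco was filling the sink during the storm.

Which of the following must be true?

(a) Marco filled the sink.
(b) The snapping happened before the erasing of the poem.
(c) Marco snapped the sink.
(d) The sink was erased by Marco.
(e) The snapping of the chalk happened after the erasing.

(b)

(a) Not entailed — 'was filling' is progressive on an accomplishment; it does not entail the completed 'filled'.
(b) Entailed — the narrative places the snapping before the erasing.
(c) Not entailed — Marco snapped the chalk, not the sink; the sink belongs to the filling event.
(d) Not entailed — Marco erased the poem, not the sink; the sink belongs to the filling event.
(e) Not entailed — the narrative places the snapping before the erasing, not after.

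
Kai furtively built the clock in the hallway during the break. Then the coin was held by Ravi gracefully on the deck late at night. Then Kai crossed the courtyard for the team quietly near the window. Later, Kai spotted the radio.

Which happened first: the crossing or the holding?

the holding

The connectives place the holding before the crossing.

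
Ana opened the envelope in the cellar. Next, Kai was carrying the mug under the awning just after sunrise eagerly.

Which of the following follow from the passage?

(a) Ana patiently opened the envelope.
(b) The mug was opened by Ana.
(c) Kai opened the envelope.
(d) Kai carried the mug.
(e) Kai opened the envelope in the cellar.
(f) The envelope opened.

(a) Not entailed — 'patiently' adds information not in the original event.
(b) Not entailed — Ana opened the envelope, not the mug; the mug belongs to the carrying event.
(c) Not entailed — the passage has Ana opening the envelope, not Kai.
(d) Entailed — 'carry' is an activity; 'was carrying' entails that some carrying happened, so 'carried' holds.
(e) Not entailed — the passage has Ana opening the envelope, not Kai.
(f) Entailed — 'Ana opened the envelope' is causative; it entails the inchoative 'the envelope opened'.

(d), (f)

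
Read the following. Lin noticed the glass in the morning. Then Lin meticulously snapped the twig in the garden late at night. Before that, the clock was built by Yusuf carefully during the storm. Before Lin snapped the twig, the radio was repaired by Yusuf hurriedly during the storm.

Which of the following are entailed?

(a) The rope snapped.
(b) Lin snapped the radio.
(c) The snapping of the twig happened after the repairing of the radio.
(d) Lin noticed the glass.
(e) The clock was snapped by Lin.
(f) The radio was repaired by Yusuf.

(a) Not entailed — the twig is what snapped, not the rope.
(b) Not entailed — Lin snapped the twig, not the radio; the radio belongs to the repairing event.
(c) Entailed — the narrative places the repairing before the snapping.
(d) Entailed — every conjunct here is already in the original noticing event.
(e) Not entailed — Lin snapped the twig, not the clock; the clock belongs to the building event.
(f) Entailed — every conjunct here is already in the original repairing event.

(c), (d), (f)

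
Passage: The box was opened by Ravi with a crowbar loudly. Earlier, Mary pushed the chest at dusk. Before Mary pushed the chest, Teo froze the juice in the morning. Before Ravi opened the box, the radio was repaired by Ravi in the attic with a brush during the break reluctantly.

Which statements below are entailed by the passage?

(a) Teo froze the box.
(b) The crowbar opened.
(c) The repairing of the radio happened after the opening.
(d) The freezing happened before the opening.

(d)

(a) Not entailed — Teo froze the juice, not the box; the box belongs to the opening event.
(b) Not entailed — the box is what opened, not the crowbar.
(c) Not entailed — the narrative places the repairing before the opening, not after.
(d) Entailed — the narrative places the freezing before the opening.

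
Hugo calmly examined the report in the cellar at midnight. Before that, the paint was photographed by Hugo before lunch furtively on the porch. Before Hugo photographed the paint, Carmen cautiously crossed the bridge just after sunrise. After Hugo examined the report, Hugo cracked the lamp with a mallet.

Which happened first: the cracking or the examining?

The connectives place the examining before the cracking.

the examining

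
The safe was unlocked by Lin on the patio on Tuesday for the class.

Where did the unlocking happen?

'on the patio' marks the location of the unlocking event.

on the patio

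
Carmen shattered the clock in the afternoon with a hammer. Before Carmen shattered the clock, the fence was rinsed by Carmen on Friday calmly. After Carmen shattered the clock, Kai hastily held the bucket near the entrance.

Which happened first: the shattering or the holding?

The connectives place the shattering before the holding.

the shattering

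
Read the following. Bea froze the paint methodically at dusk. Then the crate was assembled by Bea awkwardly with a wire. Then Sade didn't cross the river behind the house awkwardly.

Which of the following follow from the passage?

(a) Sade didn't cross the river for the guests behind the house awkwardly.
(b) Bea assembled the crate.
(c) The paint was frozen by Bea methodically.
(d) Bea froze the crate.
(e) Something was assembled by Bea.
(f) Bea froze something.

(a), (b), (c), (e), (f)

(a) Entailed — under negation, adding a further restriction is entailed: if no such crossing event occurred, none occurred for the guests either.
(b) Entailed — every conjunct here is already in the original assembling event.
(c) Entailed — dropping 'at dusk' leaves a sub-description the original still satisfies.
(d) Not entailed — Bea froze the paint, not the crate; the crate belongs to the assembling event.
(e) Entailed — every conjunct here is already in the original assembling event.
(f) Entailed — this follows by dropping conjuncts from the freezing event's description.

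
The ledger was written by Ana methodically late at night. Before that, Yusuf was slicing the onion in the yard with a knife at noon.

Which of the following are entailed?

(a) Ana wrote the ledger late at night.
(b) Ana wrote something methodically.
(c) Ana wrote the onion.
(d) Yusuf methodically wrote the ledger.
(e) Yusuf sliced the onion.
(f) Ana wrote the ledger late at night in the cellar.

(a) Entailed — this follows by dropping conjuncts from the writing event's description.
(b) Entailed — dropping 'late at night' and generalizing the patient leaves a sub-description the original still satisfies.
(c) Not entailed — Ana wrote the ledger, not the onion; the onion belongs to the slicing event.
(d) Not entailed — the passage has Ana writing the ledger, not Yusuf.
(e) Not entailed — 'was slicing' is progressive on an accomplishment; it does not entail the completed 'sliced'.
(f) Not entailed — 'in the cellar' adds information not in the original event.

(a), (b)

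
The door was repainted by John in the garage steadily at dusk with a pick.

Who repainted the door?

'John' marks the agent of the repainting event.

John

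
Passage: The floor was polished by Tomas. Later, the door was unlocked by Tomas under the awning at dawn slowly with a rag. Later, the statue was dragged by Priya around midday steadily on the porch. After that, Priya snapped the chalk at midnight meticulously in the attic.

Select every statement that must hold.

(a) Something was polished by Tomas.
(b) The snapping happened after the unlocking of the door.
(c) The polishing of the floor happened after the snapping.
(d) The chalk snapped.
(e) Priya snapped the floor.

(a) Entailed — generalizing the patient leaves a sub-description the original still satisfies.
(b) Entailed — the narrative places the unlocking before the snapping.
(c) Not entailed — the narrative places the polishing before the snapping, not after.
(d) Entailed — 'Priya snapped the chalk' is causative; it entails the inchoative 'the chalk snapped'.
(e) Not entailed — Priya snapped the chalk, not the floor; the floor belongs to the polishing event.

(a), (b), (d)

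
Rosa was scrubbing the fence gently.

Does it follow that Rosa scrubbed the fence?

'scrub' is atelic; if Rosa was scrubbing the fence, then Rosa scrubbed the fence (for some time).

yes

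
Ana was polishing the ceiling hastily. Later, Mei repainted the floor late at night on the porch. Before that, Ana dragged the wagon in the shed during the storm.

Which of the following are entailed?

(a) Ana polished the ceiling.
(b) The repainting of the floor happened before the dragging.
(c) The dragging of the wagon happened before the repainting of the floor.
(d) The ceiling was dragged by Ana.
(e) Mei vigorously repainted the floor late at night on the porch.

(a), (c)

(a) Entailed — 'polish' is an activity; 'was polishing' entails that some polishing happened, so 'polished' holds.
(b) Not entailed — the narrative places the dragging before the repainting, not after.
(c) Entailed — the narrative places the dragging before the repainting.
(d) Not entailed — Ana dragged the wagon, not the ceiling; the ceiling belongs to the polishing event.
(e) Not entailed — 'vigorously' adds information not in the original event.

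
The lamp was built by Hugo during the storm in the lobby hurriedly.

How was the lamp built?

'hurriedly' marks the manner of the building event.

hurriedly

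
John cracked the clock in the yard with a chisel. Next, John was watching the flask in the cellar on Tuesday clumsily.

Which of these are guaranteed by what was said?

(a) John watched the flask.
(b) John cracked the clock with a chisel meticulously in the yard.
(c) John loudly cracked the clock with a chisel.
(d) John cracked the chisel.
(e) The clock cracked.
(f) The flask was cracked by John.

(a) Entailed — 'watch' is an activity; 'was watching' entails that some watching happened, so 'watched' holds.
(b) Not entailed — 'meticulously' adds information not in the original event.
(c) Not entailed — 'loudly' adds information not in the original event.
(d) Not entailed — the chisel is the instrument, not what was cracked.
(e) Entailed — 'John cracked the clock' is causative; it entails the inchoative 'the clock cracked'.
(f) Not entailed — John cracked the clock, not the flask; the flask belongs to the watching event.

(a), (e)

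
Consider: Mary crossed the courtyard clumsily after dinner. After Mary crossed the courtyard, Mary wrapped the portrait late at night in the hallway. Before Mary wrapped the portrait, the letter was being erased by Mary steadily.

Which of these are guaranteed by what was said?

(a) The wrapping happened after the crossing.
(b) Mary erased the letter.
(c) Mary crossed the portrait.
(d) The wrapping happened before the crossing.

(a)

(a) Entailed — the narrative places the crossing before the wrapping.
(b) Not entailed — 'was erasing' is progressive on an accomplishment; it does not entail the completed 'erased'.
(c) Not entailed — Mary crossed the courtyard, not the portrait; the portrait belongs to the wrapping event.
(d) Not entailed — the narrative places the crossing before the wrapping, not after.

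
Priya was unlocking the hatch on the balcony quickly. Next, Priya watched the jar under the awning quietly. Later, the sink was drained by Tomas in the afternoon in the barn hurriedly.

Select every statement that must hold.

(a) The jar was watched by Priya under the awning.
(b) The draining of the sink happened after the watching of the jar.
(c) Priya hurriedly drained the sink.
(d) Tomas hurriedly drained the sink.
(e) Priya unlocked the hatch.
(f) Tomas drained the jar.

(a) Entailed — the original entails any weakening of itself; this just drops 'quietly'.
(b) Entailed — the narrative places the watching before the draining.
(c) Not entailed — the passage has Tomas draining the sink, not Priya.
(d) Entailed — every conjunct here is already in the original draining event.
(e) Not entailed — 'was unlocking' is progressive on an accomplishment; it does not entail the completed 'unlocked'.
(f) Not entailed — Tomas drained the sink, not the jar; the jar belongs to the watching event.

(a), (b), (d)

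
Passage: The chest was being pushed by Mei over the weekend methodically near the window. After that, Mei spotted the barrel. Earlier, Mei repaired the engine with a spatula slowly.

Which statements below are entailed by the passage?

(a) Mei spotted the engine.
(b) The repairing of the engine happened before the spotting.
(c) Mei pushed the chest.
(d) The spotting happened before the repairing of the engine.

(a) Not entailed — Mei spotted the barrel, not the engine; the engine belongs to the repairing event.
(b) Entailed — the narrative places the repairing before the spotting.
(c) Entailed — 'push' is an activity; 'was pushing' entails that some pushing happened, so 'pushed' holds.
(d) Not entailed — the narrative places the repairing before the spotting, not after.

(b), (c)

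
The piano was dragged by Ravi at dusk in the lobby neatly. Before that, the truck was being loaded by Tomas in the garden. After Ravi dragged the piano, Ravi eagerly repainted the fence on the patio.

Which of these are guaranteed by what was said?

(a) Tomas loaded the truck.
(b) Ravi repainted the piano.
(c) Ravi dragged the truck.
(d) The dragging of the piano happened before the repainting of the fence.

(a) Not entailed — 'was loading' is progressive on an accomplishment; it does not entail the completed 'loaded'.
(b) Not entailed — Ravi repainted the fence, not the piano; the piano belongs to the dragging event.
(c) Not entailed — Ravi dragged the piano, not the truck; the truck belongs to the loading event.
(d) Entailed — the narrative places the dragging before the repainting.

(d)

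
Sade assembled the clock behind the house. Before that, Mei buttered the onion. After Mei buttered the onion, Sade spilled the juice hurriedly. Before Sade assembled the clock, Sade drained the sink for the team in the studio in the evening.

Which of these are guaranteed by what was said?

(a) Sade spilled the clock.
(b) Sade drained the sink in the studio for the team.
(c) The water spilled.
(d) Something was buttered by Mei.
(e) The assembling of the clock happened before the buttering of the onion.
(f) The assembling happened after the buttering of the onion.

(a) Not entailed — Sade spilled the juice, not the clock; the clock belongs to the assembling event.
(b) Entailed — dropping 'in the evening' leaves a sub-description the original still satisfies.
(c) Not entailed — the juice is what spilled, not the water.
(d) Entailed — this follows by dropping conjuncts from the buttering event's description.
(e) Not entailed — the narrative places the buttering before the assembling, not after.
(f) Entailed — the narrative places the buttering before the assembling.

(b), (d), (f)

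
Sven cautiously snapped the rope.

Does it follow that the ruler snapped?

Nothing is said about any ruler; only the rope is affected.

no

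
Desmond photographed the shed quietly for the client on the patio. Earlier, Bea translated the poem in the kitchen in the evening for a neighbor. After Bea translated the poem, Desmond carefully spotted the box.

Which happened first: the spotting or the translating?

the translating

The connectives place the translating before the spotting.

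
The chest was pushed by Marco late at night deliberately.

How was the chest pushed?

'deliberately' marks the manner of the pushing event.

deliberately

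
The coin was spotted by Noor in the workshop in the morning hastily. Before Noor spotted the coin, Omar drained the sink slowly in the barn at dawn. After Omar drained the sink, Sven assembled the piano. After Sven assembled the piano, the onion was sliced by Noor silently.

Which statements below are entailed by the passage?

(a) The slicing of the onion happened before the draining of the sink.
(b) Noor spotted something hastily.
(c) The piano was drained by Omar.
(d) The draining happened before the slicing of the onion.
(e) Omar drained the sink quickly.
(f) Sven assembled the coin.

(b), (d)

(a) Not entailed — the narrative places the draining before the slicing, not after.
(b) Entailed — every conjunct here is already in the original spotting event.
(c) Not entailed — Omar drained the sink, not the piano; the piano belongs to the assembling event.
(d) Entailed — the narrative places the draining before the slicing.
(e) Not entailed — 'quickly' adds a manner not in (and inconsistent with) the original.
(f) Not entailed — Sven assembled the piano, not the coin; the coin belongs to the spotting event.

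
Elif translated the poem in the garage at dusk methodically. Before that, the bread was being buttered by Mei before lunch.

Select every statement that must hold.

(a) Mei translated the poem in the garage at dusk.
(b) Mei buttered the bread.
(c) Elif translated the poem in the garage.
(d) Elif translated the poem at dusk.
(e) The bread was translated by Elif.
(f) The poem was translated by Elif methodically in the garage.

(a) Not entailed — the passage has Elif translating the poem, not Mei.
(b) Not entailed — 'was buttering' is progressive on an accomplishment; it does not entail the completed 'buttered'.
(c) Entailed — this follows by dropping conjuncts from the translating event's description.
(d) Entailed — the original entails any weakening of itself; this just drops 'methodically', 'in the garage'.
(e) Not entailed — Elif translated the poem, not the bread; the bread belongs to the buttering event.
(f) Entailed — the original entails any weakening of itself; this just drops 'at dusk'.

(c), (d), (f)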